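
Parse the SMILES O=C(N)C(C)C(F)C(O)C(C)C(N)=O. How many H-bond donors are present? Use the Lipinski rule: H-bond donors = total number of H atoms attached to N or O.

Donors: find every N or O and count the H atoms it carries.
  atom 1 (O): bond orders sum to 2 → 0 H
  atom 3 (N): bond orders sum to 1 → 2 H
  atom 9 (O): bond orders sum to 1 → 1 H
  atom 13 (N): bond orders sum to 1 → 2 H
  atom 14 (O): bond orders sum to 2 → 0 H
Lipinski HBD = 5.

5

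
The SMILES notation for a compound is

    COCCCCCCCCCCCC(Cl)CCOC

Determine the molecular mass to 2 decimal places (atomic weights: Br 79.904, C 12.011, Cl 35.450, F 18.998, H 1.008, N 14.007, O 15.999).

292.89 g/mol

First, the molecular formula is C16H33ClO2 (counting implicit H from valence).
  C: 16 × 12.011 = 192.176
  Cl: 1 × 35.450 = 35.450
  H: 33 × 1.008 = 33.264
  O: 2 × 15.999 = 31.998
Sum: 16×12.011 + 1×35.450 + 33×1.008 + 2×15.999 = 292.888 → 292.89 g/mol.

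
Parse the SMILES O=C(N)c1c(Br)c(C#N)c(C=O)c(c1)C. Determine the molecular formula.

Walk through each heavy atom and fill implicit hydrogens from standard valence (C 4, N 3, O 2, S 2, halogen 1); for lowercase aromatic atoms, an aromatic c carries 1 H when it has two neighbours and 0 H with three, and aromatic n carries 0 H:
  atom 1: O, bond orders sum to 2 (valence 2) → 0 H
  atom 2: C, bond orders sum to 4 (valence 4) → 0 H
  atom 3: N, bond orders sum to 1 (valence 3) → 2 H
  atom 4: aromatic c, 3 neighbours → 0 H
  atom 5: aromatic c, 3 neighbours → 0 H
  atom 6: Br (halogen, monovalent) → 0 H
  atom 7: aromatic c, 3 neighbours → 0 H
  atom 8: C, bond orders sum to 4 (valence 4) → 0 H
  atom 9: N, bond orders sum to 3 (valence 3) → 0 H
  atom 10: aromatic c, 3 neighbours → 0 H
  atom 11: C, bond orders sum to 3 (valence 4) → 1 H
  atom 12: O, bond orders sum to 2 (valence 2) → 0 H
  atom 13: aromatic c, 3 neighbours → 0 H
  atom 14: aromatic c, 2 neighbours → 1 H
  atom 15: C, bond orders sum to 1 (valence 4) → 3 H
Totals → C:10, H:7, Br:1, N:2, O:2.

C10H7BrN2O2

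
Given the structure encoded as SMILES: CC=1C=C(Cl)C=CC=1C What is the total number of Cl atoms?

Scan the SMILES for Cl atoms (remember two-letter symbols like Cl and Br are single atoms).
Chlorine count: 1.

1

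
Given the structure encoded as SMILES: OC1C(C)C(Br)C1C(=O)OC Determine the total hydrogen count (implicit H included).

Walk through each heavy atom and fill implicit hydrogens from standard valence (C 4, N 3, O 2, S 2, halogen 1):
  atom 1: O, bond orders sum to 1 (valence 2) → 1 H
  atom 2: C, bond orders sum to 3 (valence 4) → 1 H
  atom 3: C, bond orders sum to 3 (valence 4) → 1 H
  atom 4: C, bond orders sum to 1 (valence 4) → 3 H
  atom 5: C, bond orders sum to 3 (valence 4) → 1 H
  atom 6: Br (halogen, monovalent) → 0 H
  atom 7: C, bond orders sum to 3 (valence 4) → 1 H
  atom 8: C, bond orders sum to 4 (valence 4) → 0 H
  atom 9: O, bond orders sum to 2 (valence 2) → 0 H
  atom 10: O, bond orders sum to 2 (valence 2) → 0 H
  atom 11: C, bond orders sum to 1 (valence 4) → 3 H
Total hydrogens: 11.

11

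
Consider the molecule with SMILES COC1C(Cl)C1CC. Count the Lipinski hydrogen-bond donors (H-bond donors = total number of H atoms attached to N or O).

0

Donors: find every N or O and count the H atoms it carries.
  atom 2 (O): bond orders sum to 2 → 0 H
Lipinski HBD = 0.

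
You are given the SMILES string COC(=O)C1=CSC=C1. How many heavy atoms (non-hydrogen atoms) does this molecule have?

9

Every atom symbol written in the SMILES (organic subset) is one heavy atom; implicit H are not written.
Heavy atoms by element → C:6, O:2, S:1.
Total: 9.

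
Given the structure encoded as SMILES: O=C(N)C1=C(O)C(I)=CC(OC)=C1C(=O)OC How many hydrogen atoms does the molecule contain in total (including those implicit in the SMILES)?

10

Walk through each heavy atom and fill implicit hydrogens from standard valence (C 4, N 3, O 2, S 2, halogen 1):
  atom 1: O, bond orders sum to 2 (valence 2) → 0 H
  atom 2: C, bond orders sum to 4 (valence 4) → 0 H
  atom 3: N, bond orders sum to 1 (valence 3) → 2 H
  atom 4: C, bond orders sum to 4 (valence 4) → 0 H
  atom 5: C, bond orders sum to 4 (valence 4) → 0 H
  atom 6: O, bond orders sum to 1 (valence 2) → 1 H
  atom 7: C, bond orders sum to 4 (valence 4) → 0 H
  atom 8: I (halogen, monovalent) → 0 H
  atom 9: C, bond orders sum to 3 (valence 4) → 1 H
  atom 10: C, bond orders sum to 4 (valence 4) → 0 H
  atom 11: O, bond orders sum to 2 (valence 2) → 0 H
  atom 12: C, bond orders sum to 1 (valence 4) → 3 H
  atom 13: C, bond orders sum to 4 (valence 4) → 0 H
  atom 14: C, bond orders sum to 4 (valence 4) → 0 H
  atom 15: O, bond orders sum to 2 (valence 2) → 0 H
  atom 16: O, bond orders sum to 2 (valence 2) → 0 H
  atom 17: C, bond orders sum to 1 (valence 4) → 3 H
Total hydrogens: 10.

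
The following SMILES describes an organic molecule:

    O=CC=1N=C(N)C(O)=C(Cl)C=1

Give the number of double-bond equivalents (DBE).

Molecular formula: C6H5ClN2O2.
DoU = (2C + 2 + N − H − X) / 2, where X is the halogen count and O/S are ignored.
    = (2·6 + 2 + 2 − 5 − 1) / 2 = 10 / 2 = 5.

5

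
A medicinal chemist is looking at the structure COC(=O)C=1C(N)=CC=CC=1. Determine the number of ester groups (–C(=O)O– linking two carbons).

The ester motif appears at heavy-atom position 3 in the SMILES.
Other groups present: 1 primary amine.
Ester count: 1.

1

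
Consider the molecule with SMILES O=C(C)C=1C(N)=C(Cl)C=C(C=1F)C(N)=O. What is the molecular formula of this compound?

C9H8ClFN2O2

Walk through each heavy atom and fill implicit hydrogens from standard valence (C 4, N 3, O 2, S 2, halogen 1):
  atom 1: O, bond orders sum to 2 (valence 2) → 0 H
  atom 2: C, bond orders sum to 4 (valence 4) → 0 H
  atom 3: C, bond orders sum to 1 (valence 4) → 3 H
  atom 4: C, bond orders sum to 4 (valence 4) → 0 H
  atom 5: C, bond orders sum to 4 (valence 4) → 0 H
  atom 6: N, bond orders sum to 1 (valence 3) → 2 H
  atom 7: C, bond orders sum to 4 (valence 4) → 0 H
  atom 8: Cl (halogen, monovalent) → 0 H
  atom 9: C, bond orders sum to 3 (valence 4) → 1 H
  atom 10: C, bond orders sum to 4 (valence 4) → 0 H
  atom 11: C, bond orders sum to 4 (valence 4) → 0 H
  atom 12: F (halogen, monovalent) → 0 H
  atom 13: C, bond orders sum to 4 (valence 4) → 0 H
  atom 14: N, bond orders sum to 1 (valence 3) → 2 H
  atom 15: O, bond orders sum to 2 (valence 2) → 0 H
Totals → C:9, H:8, Cl:1, F:1, N:2, O:2.
In Hill order: C9H8ClFN2O2.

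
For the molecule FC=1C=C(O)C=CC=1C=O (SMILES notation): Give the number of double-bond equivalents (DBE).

5

Molecular formula: C7H5FO2.
DoU = (2C + 2 + N − H − X) / 2, where X is the halogen count and O/S are ignored.
    = (2·7 + 2 + 0 − 5 − 1) / 2 = 10 / 2 = 5.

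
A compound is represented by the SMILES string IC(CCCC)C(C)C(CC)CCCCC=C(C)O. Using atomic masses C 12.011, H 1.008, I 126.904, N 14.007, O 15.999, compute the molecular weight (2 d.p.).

First, the molecular formula is C17H33IO (counting implicit H from valence).
  C: 17 × 12.011 = 204.187
  H: 33 × 1.008 = 33.264
  I: 1 × 126.904 = 126.904
  O: 1 × 15.999 = 15.999
Sum: 17×12.011 + 33×1.008 + 1×126.904 + 1×15.999 = 380.354 → 380.35 g/mol.

380.35 g/mol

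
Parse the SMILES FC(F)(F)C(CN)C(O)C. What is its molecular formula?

Walk through each heavy atom and fill implicit hydrogens from standard valence (C 4, N 3, O 2, S 2, halogen 1):
  atom 1: F (halogen, monovalent) → 0 H
  atom 2: C, bond orders sum to 4 (valence 4) → 0 H
  atom 3: F (halogen, monovalent) → 0 H
  atom 4: F (halogen, monovalent) → 0 H
  atom 5: C, bond orders sum to 3 (valence 4) → 1 H
  atom 6: C, bond orders sum to 2 (valence 4) → 2 H
  atom 7: N, bond orders sum to 1 (valence 3) → 2 H
  atom 8: C, bond orders sum to 3 (valence 4) → 1 H
  atom 9: O, bond orders sum to 1 (valence 2) → 1 H
  atom 10: C, bond orders sum to 1 (valence 4) → 3 H
Totals → C:5, H:10, F:3, N:1, O:1.
In Hill order: C5H10F3NO.

C5H10F3NO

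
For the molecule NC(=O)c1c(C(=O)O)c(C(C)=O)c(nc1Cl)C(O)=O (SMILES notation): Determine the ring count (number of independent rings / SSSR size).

1

In SMILES, each pair of matching ring-closure digits denotes one ring-closing bond; the number of such bonds equals the number of independent rings.
Ring-closure bonds here: 1.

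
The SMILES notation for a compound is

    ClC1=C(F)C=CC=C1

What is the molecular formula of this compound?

Walk through each heavy atom and fill implicit hydrogens from standard valence (C 4, N 3, O 2, S 2, halogen 1):
  atom 1: Cl (halogen, monovalent) → 0 H
  atom 2: C, bond orders sum to 4 (valence 4) → 0 H
  atom 3: C, bond orders sum to 4 (valence 4) → 0 H
  atom 4: F (halogen, monovalent) → 0 H
  atom 5: C, bond orders sum to 3 (valence 4) → 1 H
  atom 6: C, bond orders sum to 3 (valence 4) → 1 H
  atom 7: C, bond orders sum to 3 (valence 4) → 1 H
  atom 8: C, bond orders sum to 3 (valence 4) → 1 H
Totals → C:6, H:4, Cl:1, F:1.
In Hill order: C6H4ClF.

C6H4ClF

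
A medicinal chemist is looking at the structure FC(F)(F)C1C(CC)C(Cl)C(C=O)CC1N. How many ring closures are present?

1

In SMILES, each pair of matching ring-closure digits denotes one ring-closing bond; the number of such bonds equals the number of independent rings.
Ring-closure bonds here: 1.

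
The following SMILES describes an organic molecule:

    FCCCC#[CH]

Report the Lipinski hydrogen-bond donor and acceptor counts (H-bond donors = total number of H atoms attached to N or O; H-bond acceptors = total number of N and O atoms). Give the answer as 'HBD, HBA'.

0, 0

Donors: find every N or O and count the H atoms it carries.
  (no N or O atoms present)
Lipinski HBD = 0.
Acceptors: N atoms = 0, O atoms = 0 → HBA = 0.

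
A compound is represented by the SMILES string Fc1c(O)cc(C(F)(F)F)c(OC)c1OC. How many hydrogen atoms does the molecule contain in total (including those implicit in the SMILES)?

Walk through each heavy atom and fill implicit hydrogens from standard valence (C 4, N 3, O 2, S 2, halogen 1); for lowercase aromatic atoms, an aromatic c carries 1 H when it has two neighbours and 0 H with three, and aromatic n carries 0 H:
  atom 1: F (halogen, monovalent) → 0 H
  atom 2: aromatic c, 3 neighbours → 0 H
  atom 3: aromatic c, 3 neighbours → 0 H
  atom 4: O, bond orders sum to 1 (valence 2) → 1 H
  atom 5: aromatic c, 2 neighbours → 1 H
  atom 6: aromatic c, 3 neighbours → 0 H
  atom 7: C, bond orders sum to 4 (valence 4) → 0 H
  atom 8: F (halogen, monovalent) → 0 H
  atom 9: F (halogen, monovalent) → 0 H
  atom 10: F (halogen, monovalent) → 0 H
  atom 11: aromatic c, 3 neighbours → 0 H
  atom 12: O, bond orders sum to 2 (valence 2) → 0 H
  atom 13: C, bond orders sum to 1 (valence 4) → 3 H
  atom 14: aromatic c, 3 neighbours → 0 H
  atom 15: O, bond orders sum to 2 (valence 2) → 0 H
  atom 16: C, bond orders sum to 1 (valence 4) → 3 H
Total hydrogens: 8.

8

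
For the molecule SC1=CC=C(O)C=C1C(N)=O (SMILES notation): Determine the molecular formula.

C7H7NO2S

Walk through each heavy atom and fill implicit hydrogens from standard valence (C 4, N 3, O 2, S 2, halogen 1):
  atom 1: S, bond orders sum to 1 (valence 2) → 1 H
  atom 2: C, bond orders sum to 4 (valence 4) → 0 H
  atom 3: C, bond orders sum to 3 (valence 4) → 1 H
  atom 4: C, bond orders sum to 3 (valence 4) → 1 H
  atom 5: C, bond orders sum to 4 (valence 4) → 0 H
  atom 6: O, bond orders sum to 1 (valence 2) → 1 H
  atom 7: C, bond orders sum to 3 (valence 4) → 1 H
  atom 8: C, bond orders sum to 4 (valence 4) → 0 H
  atom 9: C, bond orders sum to 4 (valence 4) → 0 H
  atom 10: N, bond orders sum to 1 (valence 3) → 2 H
  atom 11: O, bond orders sum to 2 (valence 2) → 0 H
Totals → C:7, H:7, N:1, O:2, S:1.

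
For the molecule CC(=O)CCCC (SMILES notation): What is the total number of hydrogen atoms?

Walk through each heavy atom and fill implicit hydrogens from standard valence (C 4, N 3, O 2, S 2, halogen 1):
  atom 1: C, bond orders sum to 1 (valence 4) → 3 H
  atom 2: C, bond orders sum to 4 (valence 4) → 0 H
  atom 3: O, bond orders sum to 2 (valence 2) → 0 H
  atom 4: C, bond orders sum to 2 (valence 4) → 2 H
  atom 5: C, bond orders sum to 2 (valence 4) → 2 H
  atom 6: C, bond orders sum to 2 (valence 4) → 2 H
  atom 7: C, bond orders sum to 1 (valence 4) → 3 H
Total hydrogens: 12.

12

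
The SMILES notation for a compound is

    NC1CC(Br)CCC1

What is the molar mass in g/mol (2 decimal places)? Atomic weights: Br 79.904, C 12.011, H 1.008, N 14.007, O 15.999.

First, the molecular formula is C6H12BrN (counting implicit H from valence).
  Br: 1 × 79.904 = 79.904
  C: 6 × 12.011 = 72.066
  H: 12 × 1.008 = 12.096
  N: 1 × 14.007 = 14.007
Sum: 1×79.904 + 6×12.011 + 12×1.008 + 1×14.007 = 178.073 → 178.07 g/mol.

178.07 g/mol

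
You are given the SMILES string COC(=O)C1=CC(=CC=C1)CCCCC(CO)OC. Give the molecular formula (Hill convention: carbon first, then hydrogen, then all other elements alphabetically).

Walk through each heavy atom and fill implicit hydrogens from standard valence (C 4, N 3, O 2, S 2, halogen 1):
  atom 1: C, bond orders sum to 1 (valence 4) → 3 H
  atom 2: O, bond orders sum to 2 (valence 2) → 0 H
  atom 3: C, bond orders sum to 4 (valence 4) → 0 H
  atom 4: O, bond orders sum to 2 (valence 2) → 0 H
  atom 5: C, bond orders sum to 4 (valence 4) → 0 H
  atom 6: C, bond orders sum to 3 (valence 4) → 1 H
  atom 7: C, bond orders sum to 4 (valence 4) → 0 H
  atom 8: C, bond orders sum to 3 (valence 4) → 1 H
  atom 9: C, bond orders sum to 3 (valence 4) → 1 H
  atom 10: C, bond orders sum to 3 (valence 4) → 1 H
  atom 11: C, bond orders sum to 2 (valence 4) → 2 H
  atom 12: C, bond orders sum to 2 (valence 4) → 2 H
  atom 13: C, bond orders sum to 2 (valence 4) → 2 H
  atom 14: C, bond orders sum to 2 (valence 4) → 2 H
  atom 15: C, bond orders sum to 3 (valence 4) → 1 H
  atom 16: C, bond orders sum to 2 (valence 4) → 2 H
  atom 17: O, bond orders sum to 1 (valence 2) → 1 H
  atom 18: O, bond orders sum to 2 (valence 2) → 0 H
  atom 19: C, bond orders sum to 1 (valence 4) → 3 H
Totals → C:15, H:22, O:4.

C15H22O4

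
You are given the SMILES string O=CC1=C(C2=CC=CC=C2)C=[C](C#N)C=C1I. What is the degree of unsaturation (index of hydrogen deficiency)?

11

Molecular formula: C14H8INO.
DoU = (2C + 2 + N − H − X) / 2, where X is the halogen count and O/S are ignored.
    = (2·14 + 2 + 1 − 8 − 1) / 2 = 22 / 2 = 11.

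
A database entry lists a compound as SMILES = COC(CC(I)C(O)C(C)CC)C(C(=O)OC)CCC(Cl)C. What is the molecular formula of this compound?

C16H30ClIO4

Walk through each heavy atom and fill implicit hydrogens from standard valence (C 4, N 3, O 2, S 2, halogen 1):
  atom 1: C, bond orders sum to 1 (valence 4) → 3 H
  atom 2: O, bond orders sum to 2 (valence 2) → 0 H
  atom 3: C, bond orders sum to 3 (valence 4) → 1 H
  atom 4: C, bond orders sum to 2 (valence 4) → 2 H
  atom 5: C, bond orders sum to 3 (valence 4) → 1 H
  atom 6: I (halogen, monovalent) → 0 H
  atom 7: C, bond orders sum to 3 (valence 4) → 1 H
  atom 8: O, bond orders sum to 1 (valence 2) → 1 H
  atom 9: C, bond orders sum to 3 (valence 4) → 1 H
  atom 10: C, bond orders sum to 1 (valence 4) → 3 H
  atom 11: C, bond orders sum to 2 (valence 4) → 2 H
  atom 12: C, bond orders sum to 1 (valence 4) → 3 H
  atom 13: C, bond orders sum to 3 (valence 4) → 1 H
  atom 14: C, bond orders sum to 4 (valence 4) → 0 H
  atom 15: O, bond orders sum to 2 (valence 2) → 0 H
  atom 16: O, bond orders sum to 2 (valence 2) → 0 H
  atom 17: C, bond orders sum to 1 (valence 4) → 3 H
  atom 18: C, bond orders sum to 2 (valence 4) → 2 H
  atom 19: C, bond orders sum to 2 (valence 4) → 2 H
  atom 20: C, bond orders sum to 3 (valence 4) → 1 H
  atom 21: Cl (halogen, monovalent) → 0 H
  atom 22: C, bond orders sum to 1 (valence 4) → 3 H
Totals → C:16, H:30, Cl:1, I:1, O:4.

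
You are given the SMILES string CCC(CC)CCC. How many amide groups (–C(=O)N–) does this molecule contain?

0

Scan the SMILES for the amide motif — none present.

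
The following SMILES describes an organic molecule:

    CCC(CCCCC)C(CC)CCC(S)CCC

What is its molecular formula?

C17H36S

Walk through each heavy atom and fill implicit hydrogens from standard valence (C 4, N 3, O 2, S 2, halogen 1):
  atom 1: C, bond orders sum to 1 (valence 4) → 3 H
  atom 2: C, bond orders sum to 2 (valence 4) → 2 H
  atom 3: C, bond orders sum to 3 (valence 4) → 1 H
  atom 4: C, bond orders sum to 2 (valence 4) → 2 H
  atom 5: C, bond orders sum to 2 (valence 4) → 2 H
  atom 6: C, bond orders sum to 2 (valence 4) → 2 H
  atom 7: C, bond orders sum to 2 (valence 4) → 2 H
  atom 8: C, bond orders sum to 1 (valence 4) → 3 H
  atom 9: C, bond orders sum to 3 (valence 4) → 1 H
  atom 10: C, bond orders sum to 2 (valence 4) → 2 H
  atom 11: C, bond orders sum to 1 (valence 4) → 3 H
  atom 12: C, bond orders sum to 2 (valence 4) → 2 H
  atom 13: C, bond orders sum to 2 (valence 4) → 2 H
  atom 14: C, bond orders sum to 3 (valence 4) → 1 H
  atom 15: S, bond orders sum to 1 (valence 2) → 1 H
  atom 16: C, bond orders sum to 2 (valence 4) → 2 H
  atom 17: C, bond orders sum to 2 (valence 4) → 2 H
  atom 18: C, bond orders sum to 1 (valence 4) → 3 H
Totals → C:17, H:36, S:1.
In Hill order: C17H36S.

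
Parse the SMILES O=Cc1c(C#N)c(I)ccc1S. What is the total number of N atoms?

Scan the SMILES for N atoms (remember two-letter symbols like Cl and Br are single atoms).
Nitrogen count: 1.

1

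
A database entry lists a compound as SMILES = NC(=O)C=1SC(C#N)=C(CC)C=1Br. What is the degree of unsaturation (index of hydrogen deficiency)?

Degree of unsaturation = (number of rings) + (number of π bonds).
Ring closures in the SMILES: 1.
π bonds: 3 double bonds (each 1 DoU), 1 triple bond (each 2 DoU) → 5 DoU from unsaturation.
Total DoU = 1 + 5 = 6.

6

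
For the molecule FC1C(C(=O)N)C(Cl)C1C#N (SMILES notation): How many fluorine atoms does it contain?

Scan the SMILES for F atoms (remember two-letter symbols like Cl and Br are single atoms).
Fluorine count: 1.

1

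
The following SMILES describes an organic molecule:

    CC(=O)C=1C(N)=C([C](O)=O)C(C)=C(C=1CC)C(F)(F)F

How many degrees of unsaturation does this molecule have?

6

Degree of unsaturation = (number of rings) + (number of π bonds).
Ring closures in the SMILES: 1.
π bonds: 5 double bonds (each 1 DoU) → 5 DoU from unsaturation.
Total DoU = 1 + 5 = 6.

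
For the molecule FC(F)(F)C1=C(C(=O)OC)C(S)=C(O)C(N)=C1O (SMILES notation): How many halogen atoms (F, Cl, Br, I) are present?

Halogen atoms appear at heavy-atom positions 1, 3, 4 (3×F).
Other groups present: 1 ester, 2 hydroxyl, 1 primary amine, 1 thiol.
Halogen count: 3.

3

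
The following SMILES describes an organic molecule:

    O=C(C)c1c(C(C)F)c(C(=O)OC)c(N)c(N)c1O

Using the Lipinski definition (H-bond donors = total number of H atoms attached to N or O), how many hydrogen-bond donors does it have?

5

Donors: find every N or O and count the H atoms it carries.
  atom 1 (O): bond orders sum to 2 → 0 H
  atom 11 (O): bond orders sum to 2 → 0 H
  atom 12 (O): bond orders sum to 2 → 0 H
  atom 15 (N): bond orders sum to 1 → 2 H
  atom 17 (N): bond orders sum to 1 → 2 H
  atom 19 (O): bond orders sum to 1 → 1 H
Lipinski HBD = 5.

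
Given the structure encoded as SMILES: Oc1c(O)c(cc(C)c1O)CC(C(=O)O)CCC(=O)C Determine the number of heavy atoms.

Every atom symbol written in the SMILES (organic subset) is one heavy atom; implicit H are not written.
Heavy atoms by element → C:14, O:6.
Total: 20.

20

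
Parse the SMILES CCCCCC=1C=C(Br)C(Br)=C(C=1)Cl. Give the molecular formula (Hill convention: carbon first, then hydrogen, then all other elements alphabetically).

Walk through each heavy atom and fill implicit hydrogens from standard valence (C 4, N 3, O 2, S 2, halogen 1):
  atom 1: C, bond orders sum to 1 (valence 4) → 3 H
  atom 2: C, bond orders sum to 2 (valence 4) → 2 H
  atom 3: C, bond orders sum to 2 (valence 4) → 2 H
  atom 4: C, bond orders sum to 2 (valence 4) → 2 H
  atom 5: C, bond orders sum to 2 (valence 4) → 2 H
  atom 6: C, bond orders sum to 4 (valence 4) → 0 H
  atom 7: C, bond orders sum to 3 (valence 4) → 1 H
  atom 8: C, bond orders sum to 4 (valence 4) → 0 H
  atom 9: Br (halogen, monovalent) → 0 H
  atom 10: C, bond orders sum to 4 (valence 4) → 0 H
  atom 11: Br (halogen, monovalent) → 0 H
  atom 12: C, bond orders sum to 4 (valence 4) → 0 H
  atom 13: C, bond orders sum to 3 (valence 4) → 1 H
  atom 14: Cl (halogen, monovalent) → 0 H
Totals → C:11, H:13, Br:2, Cl:1.

C11H13Br2Cl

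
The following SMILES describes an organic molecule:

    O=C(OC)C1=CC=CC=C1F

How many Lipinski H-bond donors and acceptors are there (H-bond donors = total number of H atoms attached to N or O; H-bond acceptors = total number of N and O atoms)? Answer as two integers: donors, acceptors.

0, 2

Donors: find every N or O and count the H atoms it carries.
  atom 1 (O): bond orders sum to 2 → 0 H
  atom 3 (O): bond orders sum to 2 → 0 H
Lipinski HBD = 0.
Acceptors: N atoms = 0, O atoms = 2 → HBA = 2.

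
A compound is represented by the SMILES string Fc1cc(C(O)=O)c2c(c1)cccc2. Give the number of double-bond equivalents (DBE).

Molecular formula: C11H7FO2.
DoU = (2C + 2 + N − H − X) / 2, where X is the halogen count and O/S are ignored.
    = (2·11 + 2 + 0 − 7 − 1) / 2 = 16 / 2 = 8.

8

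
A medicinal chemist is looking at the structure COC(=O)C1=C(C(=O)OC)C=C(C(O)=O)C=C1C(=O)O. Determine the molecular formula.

Walk through each heavy atom and fill implicit hydrogens from standard valence (C 4, N 3, O 2, S 2, halogen 1):
  atom 1: C, bond orders sum to 1 (valence 4) → 3 H
  atom 2: O, bond orders sum to 2 (valence 2) → 0 H
  atom 3: C, bond orders sum to 4 (valence 4) → 0 H
  atom 4: O, bond orders sum to 2 (valence 2) → 0 H
  atom 5: C, bond orders sum to 4 (valence 4) → 0 H
  atom 6: C, bond orders sum to 4 (valence 4) → 0 H
  atom 7: C, bond orders sum to 4 (valence 4) → 0 H
  atom 8: O, bond orders sum to 2 (valence 2) → 0 H
  atom 9: O, bond orders sum to 2 (valence 2) → 0 H
  atom 10: C, bond orders sum to 1 (valence 4) → 3 H
  atom 11: C, bond orders sum to 3 (valence 4) → 1 H
  atom 12: C, bond orders sum to 4 (valence 4) → 0 H
  atom 13: C, bond orders sum to 4 (valence 4) → 0 H
  atom 14: O, bond orders sum to 1 (valence 2) → 1 H
  atom 15: O, bond orders sum to 2 (valence 2) → 0 H
  atom 16: C, bond orders sum to 3 (valence 4) → 1 H
  atom 17: C, bond orders sum to 4 (valence 4) → 0 H
  atom 18: C, bond orders sum to 4 (valence 4) → 0 H
  atom 19: O, bond orders sum to 2 (valence 2) → 0 H
  atom 20: O, bond orders sum to 1 (valence 2) → 1 H
Totals → C:12, H:10, O:8.

C12H10O8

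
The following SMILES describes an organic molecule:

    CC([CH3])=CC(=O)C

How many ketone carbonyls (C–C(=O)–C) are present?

The ketone motif appears at heavy-atom position 5 in the SMILES.
Other groups present: 1 alkene.
Ketone count: 1.

1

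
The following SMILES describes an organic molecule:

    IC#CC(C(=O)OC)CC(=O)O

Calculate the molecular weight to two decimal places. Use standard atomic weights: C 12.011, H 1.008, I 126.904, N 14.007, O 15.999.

282.03 g/mol

First, the molecular formula is C7H7IO4 (counting implicit H from valence).
  C: 7 × 12.011 = 84.077
  H: 7 × 1.008 = 7.056
  I: 1 × 126.904 = 126.904
  O: 4 × 15.999 = 63.996
Sum: 7×12.011 + 7×1.008 + 1×126.904 + 4×15.999 = 282.033 → 282.03 g/mol.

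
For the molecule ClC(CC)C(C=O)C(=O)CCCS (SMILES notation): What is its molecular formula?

C9H15ClO2S

Walk through each heavy atom and fill implicit hydrogens from standard valence (C 4, N 3, O 2, S 2, halogen 1):
  atom 1: Cl (halogen, monovalent) → 0 H
  atom 2: C, bond orders sum to 3 (valence 4) → 1 H
  atom 3: C, bond orders sum to 2 (valence 4) → 2 H
  atom 4: C, bond orders sum to 1 (valence 4) → 3 H
  atom 5: C, bond orders sum to 3 (valence 4) → 1 H
  atom 6: C, bond orders sum to 3 (valence 4) → 1 H
  atom 7: O, bond orders sum to 2 (valence 2) → 0 H
  atom 8: C, bond orders sum to 4 (valence 4) → 0 H
  atom 9: O, bond orders sum to 2 (valence 2) → 0 H
  atom 10: C, bond orders sum to 2 (valence 4) → 2 H
  atom 11: C, bond orders sum to 2 (valence 4) → 2 H
  atom 12: C, bond orders sum to 2 (valence 4) → 2 H
  atom 13: S, bond orders sum to 1 (valence 2) → 1 H
Totals → C:9, H:15, Cl:1, O:2, S:1.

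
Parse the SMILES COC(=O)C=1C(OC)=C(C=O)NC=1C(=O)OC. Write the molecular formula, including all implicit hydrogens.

C10H11NO6

Walk through each heavy atom and fill implicit hydrogens from standard valence (C 4, N 3, O 2, S 2, halogen 1):
  atom 1: C, bond orders sum to 1 (valence 4) → 3 H
  atom 2: O, bond orders sum to 2 (valence 2) → 0 H
  atom 3: C, bond orders sum to 4 (valence 4) → 0 H
  atom 4: O, bond orders sum to 2 (valence 2) → 0 H
  atom 5: C, bond orders sum to 4 (valence 4) → 0 H
  atom 6: C, bond orders sum to 4 (valence 4) → 0 H
  atom 7: O, bond orders sum to 2 (valence 2) → 0 H
  atom 8: C, bond orders sum to 1 (valence 4) → 3 H
  atom 9: C, bond orders sum to 4 (valence 4) → 0 H
  atom 10: C, bond orders sum to 3 (valence 4) → 1 H
  atom 11: O, bond orders sum to 2 (valence 2) → 0 H
  atom 12: N, bond orders sum to 2 (valence 3) → 1 H
  atom 13: C, bond orders sum to 4 (valence 4) → 0 H
  atom 14: C, bond orders sum to 4 (valence 4) → 0 H
  atom 15: O, bond orders sum to 2 (valence 2) → 0 H
  atom 16: O, bond orders sum to 2 (valence 2) → 0 H
  atom 17: C, bond orders sum to 1 (valence 4) → 3 H
Totals → C:10, H:11, N:1, O:6.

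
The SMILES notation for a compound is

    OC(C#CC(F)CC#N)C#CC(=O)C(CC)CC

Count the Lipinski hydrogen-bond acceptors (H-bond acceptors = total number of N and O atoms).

3

N atoms: 1; O atoms: 2.
Lipinski HBA = 1 + 2 = 3.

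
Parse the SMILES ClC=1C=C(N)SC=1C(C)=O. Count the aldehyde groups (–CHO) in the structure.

0

Scan the SMILES for the aldehyde motif — none present.
Groups that are present: 1 ketone, 1 primary amine.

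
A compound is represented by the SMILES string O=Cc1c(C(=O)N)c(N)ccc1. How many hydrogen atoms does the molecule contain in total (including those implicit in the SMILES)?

Walk through each heavy atom and fill implicit hydrogens from standard valence (C 4, N 3, O 2, S 2, halogen 1); for lowercase aromatic atoms, an aromatic c carries 1 H when it has two neighbours and 0 H with three, and aromatic n carries 0 H:
  atom 1: O, bond orders sum to 2 (valence 2) → 0 H
  atom 2: C, bond orders sum to 3 (valence 4) → 1 H
  atom 3: aromatic c, 3 neighbours → 0 H
  atom 4: aromatic c, 3 neighbours → 0 H
  atom 5: C, bond orders sum to 4 (valence 4) → 0 H
  atom 6: O, bond orders sum to 2 (valence 2) → 0 H
  atom 7: N, bond orders sum to 1 (valence 3) → 2 H
  atom 8: aromatic c, 3 neighbours → 0 H
  atom 9: N, bond orders sum to 1 (valence 3) → 2 H
  atom 10: aromatic c, 2 neighbours → 1 H
  atom 11: aromatic c, 2 neighbours → 1 H
  atom 12: aromatic c, 2 neighbours → 1 H
Total hydrogens: 8.

8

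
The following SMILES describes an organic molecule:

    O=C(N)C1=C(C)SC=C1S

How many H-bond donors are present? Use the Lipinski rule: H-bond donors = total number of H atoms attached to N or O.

2

Donors: find every N or O and count the H atoms it carries.
  atom 1 (O): bond orders sum to 2 → 0 H
  atom 3 (N): bond orders sum to 1 → 2 H
Lipinski HBD = 2.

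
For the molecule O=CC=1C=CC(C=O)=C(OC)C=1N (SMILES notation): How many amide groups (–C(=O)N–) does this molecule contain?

Scan the SMILES for the amide motif — none present.
Groups that are present: 2 aldehyde, 1 ether, 1 primary amine.

0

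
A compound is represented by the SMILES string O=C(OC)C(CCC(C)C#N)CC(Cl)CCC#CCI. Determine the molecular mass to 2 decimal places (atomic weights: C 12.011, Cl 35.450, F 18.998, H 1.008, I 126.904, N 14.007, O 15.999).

409.69 g/mol

First, the molecular formula is C15H21ClINO2 (counting implicit H from valence).
  C: 15 × 12.011 = 180.165
  Cl: 1 × 35.450 = 35.450
  H: 21 × 1.008 = 21.168
  I: 1 × 126.904 = 126.904
  N: 1 × 14.007 = 14.007
  O: 2 × 15.999 = 31.998
Sum: 15×12.011 + 1×35.450 + 21×1.008 + 1×126.904 + 1×14.007 + 2×15.999 = 409.692 → 409.69 g/mol.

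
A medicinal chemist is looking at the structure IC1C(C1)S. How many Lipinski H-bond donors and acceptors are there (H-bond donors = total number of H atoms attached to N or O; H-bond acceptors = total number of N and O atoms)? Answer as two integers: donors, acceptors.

Donors: find every N or O and count the H atoms it carries.
  (no N or O atoms present)
Lipinski HBD = 0.
Acceptors: N atoms = 0, O atoms = 0 → HBA = 0.

0, 0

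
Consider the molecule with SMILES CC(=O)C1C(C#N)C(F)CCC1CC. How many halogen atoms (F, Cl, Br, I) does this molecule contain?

Halogen atoms appear at heavy-atom position 9 (1×F).
Other groups present: 1 ketone, 1 nitrile.
Halogen count: 1.

1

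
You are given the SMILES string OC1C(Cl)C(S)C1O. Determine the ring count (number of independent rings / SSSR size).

1

In SMILES, each pair of matching ring-closure digits denotes one ring-closing bond; the number of such bonds equals the number of independent rings.
Ring-closure bonds here: 1.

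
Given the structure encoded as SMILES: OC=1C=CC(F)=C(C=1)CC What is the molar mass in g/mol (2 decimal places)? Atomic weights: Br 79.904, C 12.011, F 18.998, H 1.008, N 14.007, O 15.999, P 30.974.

140.16 g/mol

First, the molecular formula is C8H9FO (counting implicit H from valence).
  C: 8 × 12.011 = 96.088
  F: 1 × 18.998 = 18.998
  H: 9 × 1.008 = 9.072
  O: 1 × 15.999 = 15.999
Sum: 8×12.011 + 1×18.998 + 9×1.008 + 1×15.999 = 140.157 → 140.16 g/mol.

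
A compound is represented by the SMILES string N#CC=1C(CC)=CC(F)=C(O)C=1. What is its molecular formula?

C9H8FNO

Walk through each heavy atom and fill implicit hydrogens from standard valence (C 4, N 3, O 2, S 2, halogen 1):
  atom 1: N, bond orders sum to 3 (valence 3) → 0 H
  atom 2: C, bond orders sum to 4 (valence 4) → 0 H
  atom 3: C, bond orders sum to 4 (valence 4) → 0 H
  atom 4: C, bond orders sum to 4 (valence 4) → 0 H
  atom 5: C, bond orders sum to 2 (valence 4) → 2 H
  atom 6: C, bond orders sum to 1 (valence 4) → 3 H
  atom 7: C, bond orders sum to 3 (valence 4) → 1 H
  atom 8: C, bond orders sum to 4 (valence 4) → 0 H
  atom 9: F (halogen, monovalent) → 0 H
  atom 10: C, bond orders sum to 4 (valence 4) → 0 H
  atom 11: O, bond orders sum to 1 (valence 2) → 1 H
  atom 12: C, bond orders sum to 3 (valence 4) → 1 H
Totals → C:9, H:8, F:1, N:1, O:1.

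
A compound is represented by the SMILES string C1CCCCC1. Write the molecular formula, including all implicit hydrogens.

Walk through each heavy atom and fill implicit hydrogens from standard valence (C 4, N 3, O 2, S 2, halogen 1):
  atom 1: C, bond orders sum to 2 (valence 4) → 2 H
  atom 2: C, bond orders sum to 2 (valence 4) → 2 H
  atom 3: C, bond orders sum to 2 (valence 4) → 2 H
  atom 4: C, bond orders sum to 2 (valence 4) → 2 H
  atom 5: C, bond orders sum to 2 (valence 4) → 2 H
  atom 6: C, bond orders sum to 2 (valence 4) → 2 H
Totals → C:6, H:12.
In Hill order: C6H12.

C6H12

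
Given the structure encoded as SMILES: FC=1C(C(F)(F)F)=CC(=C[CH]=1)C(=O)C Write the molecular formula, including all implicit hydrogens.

Walk through each heavy atom and fill implicit hydrogens from standard valence (C 4, N 3, O 2, S 2, halogen 1):
  atom 1: F (halogen, monovalent) → 0 H
  atom 2: C, bond orders sum to 4 (valence 4) → 0 H
  atom 3: C, bond orders sum to 4 (valence 4) → 0 H
  atom 4: C, bond orders sum to 4 (valence 4) → 0 H
  atom 5: F (halogen, monovalent) → 0 H
  atom 6: F (halogen, monovalent) → 0 H
  atom 7: F (halogen, monovalent) → 0 H
  atom 8: C, bond orders sum to 3 (valence 4) → 1 H
  atom 9: C, bond orders sum to 4 (valence 4) → 0 H
  atom 10: C, bond orders sum to 3 (valence 4) → 1 H
  atom 11: C with explicit H count 1
  atom 12: C, bond orders sum to 4 (valence 4) → 0 H
  atom 13: O, bond orders sum to 2 (valence 2) → 0 H
  atom 14: C, bond orders sum to 1 (valence 4) → 3 H
Totals → C:9, H:6, F:4, O:1.

C9H6F4O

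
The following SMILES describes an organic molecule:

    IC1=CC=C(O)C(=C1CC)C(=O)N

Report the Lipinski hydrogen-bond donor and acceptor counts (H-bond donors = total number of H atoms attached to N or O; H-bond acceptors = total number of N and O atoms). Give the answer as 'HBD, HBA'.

Donors: find every N or O and count the H atoms it carries.
  atom 6 (O): bond orders sum to 1 → 1 H
  atom 12 (O): bond orders sum to 2 → 0 H
  atom 13 (N): bond orders sum to 1 → 2 H
Lipinski HBD = 3.
Acceptors: N atoms = 1, O atoms = 2 → HBA = 3.

3, 3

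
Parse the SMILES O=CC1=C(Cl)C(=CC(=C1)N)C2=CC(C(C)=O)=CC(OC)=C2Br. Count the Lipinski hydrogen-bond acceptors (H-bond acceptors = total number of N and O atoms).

N atoms: 1; O atoms: 3.
Lipinski HBA = 1 + 3 = 4.

4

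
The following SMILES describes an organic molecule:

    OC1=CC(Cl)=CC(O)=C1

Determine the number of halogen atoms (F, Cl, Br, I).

1

Halogen atoms appear at heavy-atom position 5 (1×Cl).
Other groups present: 2 hydroxyl.
Halogen count: 1.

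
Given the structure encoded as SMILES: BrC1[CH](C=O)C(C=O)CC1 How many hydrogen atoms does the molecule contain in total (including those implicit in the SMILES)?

9

Walk through each heavy atom and fill implicit hydrogens from standard valence (C 4, N 3, O 2, S 2, halogen 1):
  atom 1: Br (halogen, monovalent) → 0 H
  atom 2: C, bond orders sum to 3 (valence 4) → 1 H
  atom 3: C with explicit H count 1
  atom 4: C, bond orders sum to 3 (valence 4) → 1 H
  atom 5: O, bond orders sum to 2 (valence 2) → 0 H
  atom 6: C, bond orders sum to 3 (valence 4) → 1 H
  atom 7: C, bond orders sum to 3 (valence 4) → 1 H
  atom 8: O, bond orders sum to 2 (valence 2) → 0 H
  atom 9: C, bond orders sum to 2 (valence 4) → 2 H
  atom 10: C, bond orders sum to 2 (valence 4) → 2 H
Total hydrogens: 9.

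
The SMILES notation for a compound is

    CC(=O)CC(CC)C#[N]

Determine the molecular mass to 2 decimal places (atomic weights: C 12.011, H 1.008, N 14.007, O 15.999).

125.17 g/mol

First, the molecular formula is C7H11NO (counting implicit H from valence).
  C: 7 × 12.011 = 84.077
  H: 11 × 1.008 = 11.088
  N: 1 × 14.007 = 14.007
  O: 1 × 15.999 = 15.999
Sum: 7×12.011 + 11×1.008 + 1×14.007 + 1×15.999 = 125.171 → 125.17 g/mol.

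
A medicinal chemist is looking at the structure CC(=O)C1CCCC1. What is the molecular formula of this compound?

Walk through each heavy atom and fill implicit hydrogens from standard valence (C 4, N 3, O 2, S 2, halogen 1):
  atom 1: C, bond orders sum to 1 (valence 4) → 3 H
  atom 2: C, bond orders sum to 4 (valence 4) → 0 H
  atom 3: O, bond orders sum to 2 (valence 2) → 0 H
  atom 4: C, bond orders sum to 3 (valence 4) → 1 H
  atom 5: C, bond orders sum to 2 (valence 4) → 2 H
  atom 6: C, bond orders sum to 2 (valence 4) → 2 H
  atom 7: C, bond orders sum to 2 (valence 4) → 2 H
  atom 8: C, bond orders sum to 2 (valence 4) → 2 H
Totals → C:7, H:12, O:1.
In Hill order: C7H12O.

C7H12O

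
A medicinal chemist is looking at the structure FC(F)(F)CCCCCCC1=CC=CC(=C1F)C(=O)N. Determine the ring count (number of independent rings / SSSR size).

In SMILES, each pair of matching ring-closure digits denotes one ring-closing bond; the number of such bonds equals the number of independent rings.
Ring-closure bonds here: 1.

1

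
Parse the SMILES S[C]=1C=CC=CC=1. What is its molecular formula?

Walk through each heavy atom and fill implicit hydrogens from standard valence (C 4, N 3, O 2, S 2, halogen 1):
  atom 1: S, bond orders sum to 1 (valence 2) → 1 H
  atom 2: C with explicit H count 0
  atom 3: C, bond orders sum to 3 (valence 4) → 1 H
  atom 4: C, bond orders sum to 3 (valence 4) → 1 H
  atom 5: C, bond orders sum to 3 (valence 4) → 1 H
  atom 6: C, bond orders sum to 3 (valence 4) → 1 H
  atom 7: C, bond orders sum to 3 (valence 4) → 1 H
Totals → C:6, H:6, S:1.
In Hill order: C6H6S.

C6H6S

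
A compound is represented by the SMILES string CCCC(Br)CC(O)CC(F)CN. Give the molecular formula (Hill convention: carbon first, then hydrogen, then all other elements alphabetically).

C9H19BrFNO

Walk through each heavy atom and fill implicit hydrogens from standard valence (C 4, N 3, O 2, S 2, halogen 1):
  atom 1: C, bond orders sum to 1 (valence 4) → 3 H
  atom 2: C, bond orders sum to 2 (valence 4) → 2 H
  atom 3: C, bond orders sum to 2 (valence 4) → 2 H
  atom 4: C, bond orders sum to 3 (valence 4) → 1 H
  atom 5: Br (halogen, monovalent) → 0 H
  atom 6: C, bond orders sum to 2 (valence 4) → 2 H
  atom 7: C, bond orders sum to 3 (valence 4) → 1 H
  atom 8: O, bond orders sum to 1 (valence 2) → 1 H
  atom 9: C, bond orders sum to 2 (valence 4) → 2 H
  atom 10: C, bond orders sum to 3 (valence 4) → 1 H
  atom 11: F (halogen, monovalent) → 0 H
  atom 12: C, bond orders sum to 2 (valence 4) → 2 H
  atom 13: N, bond orders sum to 1 (valence 3) → 2 H
Totals → C:9, H:19, Br:1, F:1, N:1, O:1.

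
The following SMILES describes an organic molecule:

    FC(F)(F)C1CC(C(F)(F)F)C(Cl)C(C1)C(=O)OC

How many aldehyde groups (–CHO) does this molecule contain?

0

Scan the SMILES for the aldehyde motif — none present.
Groups that are present: 1 ester.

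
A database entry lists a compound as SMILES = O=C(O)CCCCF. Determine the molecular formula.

Walk through each heavy atom and fill implicit hydrogens from standard valence (C 4, N 3, O 2, S 2, halogen 1):
  atom 1: O, bond orders sum to 2 (valence 2) → 0 H
  atom 2: C, bond orders sum to 4 (valence 4) → 0 H
  atom 3: O, bond orders sum to 1 (valence 2) → 1 H
  atom 4: C, bond orders sum to 2 (valence 4) → 2 H
  atom 5: C, bond orders sum to 2 (valence 4) → 2 H
  atom 6: C, bond orders sum to 2 (valence 4) → 2 H
  atom 7: C, bond orders sum to 2 (valence 4) → 2 H
  atom 8: F (halogen, monovalent) → 0 H
Totals → C:5, H:9, F:1, O:2.

C5H9FO2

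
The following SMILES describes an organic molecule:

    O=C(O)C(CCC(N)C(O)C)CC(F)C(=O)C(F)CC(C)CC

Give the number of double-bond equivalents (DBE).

Degree of unsaturation = (number of rings) + (number of π bonds).
Ring closures in the SMILES: 0.
π bonds: 2 double bonds (each 1 DoU) → 2 DoU from unsaturation.
Total DoU = 0 + 2 = 2.

2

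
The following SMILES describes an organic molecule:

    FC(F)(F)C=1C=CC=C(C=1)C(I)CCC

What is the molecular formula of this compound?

Walk through each heavy atom and fill implicit hydrogens from standard valence (C 4, N 3, O 2, S 2, halogen 1):
  atom 1: F (halogen, monovalent) → 0 H
  atom 2: C, bond orders sum to 4 (valence 4) → 0 H
  atom 3: F (halogen, monovalent) → 0 H
  atom 4: F (halogen, monovalent) → 0 H
  atom 5: C, bond orders sum to 4 (valence 4) → 0 H
  atom 6: C, bond orders sum to 3 (valence 4) → 1 H
  atom 7: C, bond orders sum to 3 (valence 4) → 1 H
  atom 8: C, bond orders sum to 3 (valence 4) → 1 H
  atom 9: C, bond orders sum to 4 (valence 4) → 0 H
  atom 10: C, bond orders sum to 3 (valence 4) → 1 H
  atom 11: C, bond orders sum to 3 (valence 4) → 1 H
  atom 12: I (halogen, monovalent) → 0 H
  atom 13: C, bond orders sum to 2 (valence 4) → 2 H
  atom 14: C, bond orders sum to 2 (valence 4) → 2 H
  atom 15: C, bond orders sum to 1 (valence 4) → 3 H
Totals → C:11, H:12, F:3, I:1.

C11H12F3I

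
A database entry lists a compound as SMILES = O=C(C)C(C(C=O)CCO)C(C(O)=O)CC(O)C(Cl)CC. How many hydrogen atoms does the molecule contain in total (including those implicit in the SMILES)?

Walk through each heavy atom and fill implicit hydrogens from standard valence (C 4, N 3, O 2, S 2, halogen 1):
  atom 1: O, bond orders sum to 2 (valence 2) → 0 H
  atom 2: C, bond orders sum to 4 (valence 4) → 0 H
  atom 3: C, bond orders sum to 1 (valence 4) → 3 H
  atom 4: C, bond orders sum to 3 (valence 4) → 1 H
  atom 5: C, bond orders sum to 3 (valence 4) → 1 H
  atom 6: C, bond orders sum to 3 (valence 4) → 1 H
  atom 7: O, bond orders sum to 2 (valence 2) → 0 H
  atom 8: C, bond orders sum to 2 (valence 4) → 2 H
  atom 9: C, bond orders sum to 2 (valence 4) → 2 H
  atom 10: O, bond orders sum to 1 (valence 2) → 1 H
  atom 11: C, bond orders sum to 3 (valence 4) → 1 H
  atom 12: C, bond orders sum to 4 (valence 4) → 0 H
  atom 13: O, bond orders sum to 1 (valence 2) → 1 H
  atom 14: O, bond orders sum to 2 (valence 2) → 0 H
  atom 15: C, bond orders sum to 2 (valence 4) → 2 H
  atom 16: C, bond orders sum to 3 (valence 4) → 1 H
  atom 17: O, bond orders sum to 1 (valence 2) → 1 H
  atom 18: C, bond orders sum to 3 (valence 4) → 1 H
  atom 19: Cl (halogen, monovalent) → 0 H
  atom 20: C, bond orders sum to 2 (valence 4) → 2 H
  atom 21: C, bond orders sum to 1 (valence 4) → 3 H
Total hydrogens: 23.

23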